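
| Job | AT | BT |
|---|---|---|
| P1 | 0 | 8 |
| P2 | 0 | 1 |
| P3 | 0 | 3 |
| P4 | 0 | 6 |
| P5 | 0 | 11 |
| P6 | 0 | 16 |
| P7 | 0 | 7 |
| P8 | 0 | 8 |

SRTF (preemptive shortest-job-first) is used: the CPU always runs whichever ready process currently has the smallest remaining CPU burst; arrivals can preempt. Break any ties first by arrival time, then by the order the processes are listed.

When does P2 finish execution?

1

Schedule: | P2 0-1 | P3 1-4 | P4 4-10 | P7 10-17 | P1 17-25 | P8 25-33 | P5 33-44 | P6 44-60 |
Completion: P1=25  P2=1  P3=4  P4=10  P5=44  P6=60  P7=17  P8=33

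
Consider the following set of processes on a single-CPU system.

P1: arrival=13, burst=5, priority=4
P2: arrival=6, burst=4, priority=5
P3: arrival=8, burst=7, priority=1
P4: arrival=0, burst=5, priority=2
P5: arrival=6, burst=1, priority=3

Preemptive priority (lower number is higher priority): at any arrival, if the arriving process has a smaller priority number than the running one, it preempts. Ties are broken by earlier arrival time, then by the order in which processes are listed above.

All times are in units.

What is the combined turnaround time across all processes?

37

Schedule: | P4 0-5 | idle 5-6 | P5 6-7 | P2 7-8 | P3 8-15 | P1 15-20 | P2 20-23 |
Completion: P1=20  P2=23  P3=15  P4=5  P5=7
Turnaround (C−A): P1=7  P2=17  P3=7  P4=5  P5=1
Turnaround = completion − arrival: P1=7, P2=17, P3=7, P4=5, P5=1
Total turnaround = 7 + 17 + 7 + 5 + 1 = 37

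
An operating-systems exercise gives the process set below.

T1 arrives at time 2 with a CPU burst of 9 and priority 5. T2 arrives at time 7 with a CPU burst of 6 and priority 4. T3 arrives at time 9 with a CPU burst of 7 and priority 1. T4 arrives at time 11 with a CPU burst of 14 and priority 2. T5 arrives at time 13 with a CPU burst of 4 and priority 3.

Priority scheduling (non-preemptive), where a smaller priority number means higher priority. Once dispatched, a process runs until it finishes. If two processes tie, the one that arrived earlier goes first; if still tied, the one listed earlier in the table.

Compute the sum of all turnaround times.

97

Timeline: | idle 0-2 | T1 2-11 | T3 11-18 | T4 18-32 | T5 32-36 | T2 36-42 |
Completion: T1=11  T2=42  T3=18  T4=32  T5=36
Turnaround (C−A): T1=9  T2=35  T3=9  T4=21  T5=23
Turnaround = completion − arrival: T1=9, T2=35, T3=9, T4=21, T5=23
Total turnaround = 9 + 35 + 9 + 21 + 23 = 97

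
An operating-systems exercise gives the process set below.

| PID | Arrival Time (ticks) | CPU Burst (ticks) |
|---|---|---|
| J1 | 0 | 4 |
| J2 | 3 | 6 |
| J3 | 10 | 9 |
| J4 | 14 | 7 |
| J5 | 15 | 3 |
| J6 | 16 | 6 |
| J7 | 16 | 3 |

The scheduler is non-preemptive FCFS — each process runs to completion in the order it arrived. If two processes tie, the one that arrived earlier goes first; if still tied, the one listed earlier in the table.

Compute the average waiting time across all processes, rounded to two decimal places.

7.00

Timeline: | J1 0-4 | J2 4-10 | J3 10-19 | J4 19-26 | J5 26-29 | J6 29-35 | J7 35-38 |
Completion: J1=4  J2=10  J3=19  J4=26  J5=29  J6=35  J7=38
Waiting times: J1=0, J2=1, J3=0, J4=5, J5=11, J6=13, J7=19
Average waiting = (0+1+0+5+11+13+19) / 7 = 49/7 = 7.00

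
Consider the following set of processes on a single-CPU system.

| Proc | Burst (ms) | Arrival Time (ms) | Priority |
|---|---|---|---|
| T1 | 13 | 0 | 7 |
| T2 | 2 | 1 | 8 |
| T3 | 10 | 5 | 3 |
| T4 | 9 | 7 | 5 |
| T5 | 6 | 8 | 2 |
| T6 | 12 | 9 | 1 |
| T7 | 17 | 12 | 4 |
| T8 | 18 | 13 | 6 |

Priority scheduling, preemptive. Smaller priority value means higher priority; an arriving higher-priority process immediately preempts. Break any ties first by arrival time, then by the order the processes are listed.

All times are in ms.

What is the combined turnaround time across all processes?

Schedule: | T1 0-5 | T3 5-8 | T5 8-9 | T6 9-21 | T5 21-26 | T3 26-33 | T7 33-50 | T4 50-59 | T8 59-77 | T1 77-85 | T2 85-87 |
Completion: T1=85  T2=87  T3=33  T4=59  T5=26  T6=21  T7=50  T8=77
Turnaround (C−A): T1=85  T2=86  T3=28  T4=52  T5=18  T6=12  T7=38  T8=64
Turnaround = completion − arrival: T1=85, T2=86, T3=28, T4=52, T5=18, T6=12, T7=38, T8=64
Total turnaround = 85 + 86 + 28 + 52 + 18 + 12 + 38 + 64 = 383

383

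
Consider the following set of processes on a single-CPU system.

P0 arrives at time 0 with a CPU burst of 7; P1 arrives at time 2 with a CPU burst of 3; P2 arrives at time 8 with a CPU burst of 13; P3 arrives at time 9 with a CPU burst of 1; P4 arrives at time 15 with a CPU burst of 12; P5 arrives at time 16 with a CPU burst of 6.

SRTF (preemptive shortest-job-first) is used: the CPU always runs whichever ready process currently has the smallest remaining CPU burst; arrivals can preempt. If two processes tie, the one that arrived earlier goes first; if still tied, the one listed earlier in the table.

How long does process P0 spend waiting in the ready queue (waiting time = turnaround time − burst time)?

Timeline: | P0 0-2 | P1 2-5 | P0 5-10 | P3 10-11 | P2 11-16 | P5 16-22 | P2 22-30 | P4 30-42 |
Completion: P0=10  P1=5  P2=30  P3=11  P4=42  P5=22
Waiting(P0) = turnaround − burst = 10 − 7 = 3

3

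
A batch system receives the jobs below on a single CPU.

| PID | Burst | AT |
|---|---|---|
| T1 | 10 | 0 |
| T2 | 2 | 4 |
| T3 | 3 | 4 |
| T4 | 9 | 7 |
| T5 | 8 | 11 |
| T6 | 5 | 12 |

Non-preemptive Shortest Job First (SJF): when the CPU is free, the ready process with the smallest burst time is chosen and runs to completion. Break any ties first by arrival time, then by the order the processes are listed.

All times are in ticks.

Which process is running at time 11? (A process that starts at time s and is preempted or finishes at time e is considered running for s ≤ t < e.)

T2

Timeline: | T1 0-10 | T2 10-12 | T3 12-15 | T6 15-20 | T5 20-28 | T4 28-37 |
Completion: T1=10  T2=12  T3=15  T4=37  T5=28  T6=20
Turnaround (C−A): T1=10  T2=8  T3=11  T4=30  T5=17  T6=8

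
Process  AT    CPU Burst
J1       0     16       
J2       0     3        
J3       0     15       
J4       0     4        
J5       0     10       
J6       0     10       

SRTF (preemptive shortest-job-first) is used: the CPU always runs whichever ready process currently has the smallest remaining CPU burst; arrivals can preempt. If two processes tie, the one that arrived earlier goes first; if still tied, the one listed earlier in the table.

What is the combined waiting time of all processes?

Timeline: | J2 0-3 | J4 3-7 | J5 7-17 | J6 17-27 | J3 27-42 | J1 42-58 |
Completion: J1=58  J2=3  J3=42  J4=7  J5=17  J6=27
Waiting = turnaround − burst: J1=42, J2=0, J3=27, J4=3, J5=7, J6=17
Total waiting = 42 + 0 + 27 + 3 + 7 + 17 = 96

96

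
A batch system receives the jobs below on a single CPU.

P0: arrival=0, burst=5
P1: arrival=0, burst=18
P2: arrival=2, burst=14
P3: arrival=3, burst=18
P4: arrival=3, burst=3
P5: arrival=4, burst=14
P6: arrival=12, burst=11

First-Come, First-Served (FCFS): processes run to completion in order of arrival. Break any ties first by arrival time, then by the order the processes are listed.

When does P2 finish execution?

37

Schedule: | P0 0-5 | P1 5-23 | P2 23-37 | P3 37-55 | P4 55-58 | P5 58-72 | P6 72-83 |
Completion: P0=5  P1=23  P2=37  P3=55  P4=58  P5=72  P6=83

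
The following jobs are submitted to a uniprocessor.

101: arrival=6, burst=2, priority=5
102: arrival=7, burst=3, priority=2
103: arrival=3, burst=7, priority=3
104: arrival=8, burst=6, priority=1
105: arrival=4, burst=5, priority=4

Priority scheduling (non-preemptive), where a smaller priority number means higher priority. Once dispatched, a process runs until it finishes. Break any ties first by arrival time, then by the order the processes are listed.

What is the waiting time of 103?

Timeline: | idle 0-3 | 103 3-10 | 104 10-16 | 102 16-19 | 105 19-24 | 101 24-26 |
Completion: 101=26  102=19  103=10  104=16  105=24
Waiting(103) = turnaround − burst = 7 − 7 = 0

0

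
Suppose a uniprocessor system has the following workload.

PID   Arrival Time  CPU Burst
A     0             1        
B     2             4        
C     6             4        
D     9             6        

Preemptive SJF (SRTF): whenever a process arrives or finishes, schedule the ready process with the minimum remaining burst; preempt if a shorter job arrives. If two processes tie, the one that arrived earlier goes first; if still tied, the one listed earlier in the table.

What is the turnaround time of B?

Timeline: | A 0-1 | idle 1-2 | B 2-6 | C 6-10 | D 10-16 |
Completion: A=1  B=6  C=10  D=16
Turnaround (C−A): A=1  B=4  C=4  D=7
Turnaround(B) = completion − arrival = 6 − 2 = 4

4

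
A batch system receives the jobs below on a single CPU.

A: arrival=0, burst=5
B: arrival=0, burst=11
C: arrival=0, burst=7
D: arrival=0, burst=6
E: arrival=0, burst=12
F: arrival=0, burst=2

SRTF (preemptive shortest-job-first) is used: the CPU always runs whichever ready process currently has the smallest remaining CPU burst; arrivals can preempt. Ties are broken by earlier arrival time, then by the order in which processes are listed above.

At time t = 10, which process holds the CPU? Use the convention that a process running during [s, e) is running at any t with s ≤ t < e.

Schedule: | F 0-2 | A 2-7 | D 7-13 | C 13-20 | B 20-31 | E 31-43 |
Completion: A=7  B=31  C=20  D=13  E=43  F=2

D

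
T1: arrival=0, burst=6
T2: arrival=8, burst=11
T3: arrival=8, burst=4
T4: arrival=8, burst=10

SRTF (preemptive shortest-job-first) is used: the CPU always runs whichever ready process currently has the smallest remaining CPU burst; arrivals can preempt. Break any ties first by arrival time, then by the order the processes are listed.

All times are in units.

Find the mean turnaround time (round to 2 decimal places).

Timeline: | T1 0-6 | idle 6-8 | T3 8-12 | T4 12-22 | T2 22-33 |
Completion: T1=6  T2=33  T3=12  T4=22
Turnaround (C−A): T1=6  T2=25  T3=4  T4=14
Turnaround times: T1=6, T2=25, T3=4, T4=14
Average turnaround = (6+25+4+14) / 4 = 49/4 = 12.25

12.25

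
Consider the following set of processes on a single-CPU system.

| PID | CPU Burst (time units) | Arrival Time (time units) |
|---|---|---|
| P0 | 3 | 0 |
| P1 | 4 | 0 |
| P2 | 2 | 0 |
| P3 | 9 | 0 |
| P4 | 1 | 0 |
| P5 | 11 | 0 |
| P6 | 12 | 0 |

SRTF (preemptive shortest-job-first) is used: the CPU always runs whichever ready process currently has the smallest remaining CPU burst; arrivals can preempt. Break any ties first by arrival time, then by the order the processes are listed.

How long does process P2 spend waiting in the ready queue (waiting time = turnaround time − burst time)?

Timeline: | P4 0-1 | P2 1-3 | P0 3-6 | P1 6-10 | P3 10-19 | P5 19-30 | P6 30-42 |
Completion: P0=6  P1=10  P2=3  P3=19  P4=1  P5=30  P6=42
Turnaround (C−A): P0=6  P1=10  P2=3  P3=19  P4=1  P5=30  P6=42
Waiting(P2) = turnaround − burst = 3 − 2 = 1

1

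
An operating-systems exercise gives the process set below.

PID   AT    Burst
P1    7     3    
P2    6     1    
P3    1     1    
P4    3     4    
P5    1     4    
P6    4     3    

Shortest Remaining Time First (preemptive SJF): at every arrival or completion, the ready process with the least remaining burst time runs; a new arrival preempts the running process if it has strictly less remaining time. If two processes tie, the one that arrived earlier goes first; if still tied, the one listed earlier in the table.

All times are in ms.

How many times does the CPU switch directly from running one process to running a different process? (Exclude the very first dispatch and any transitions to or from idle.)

5

Timeline: | idle 0-1 | P3 1-2 | P5 2-6 | P2 6-7 | P6 7-10 | P1 10-13 | P4 13-17 |
Completion: P1=13  P2=7  P3=2  P4=17  P5=6  P6=10
Turnaround (C−A): P1=6  P2=1  P3=1  P4=14  P5=5  P6=6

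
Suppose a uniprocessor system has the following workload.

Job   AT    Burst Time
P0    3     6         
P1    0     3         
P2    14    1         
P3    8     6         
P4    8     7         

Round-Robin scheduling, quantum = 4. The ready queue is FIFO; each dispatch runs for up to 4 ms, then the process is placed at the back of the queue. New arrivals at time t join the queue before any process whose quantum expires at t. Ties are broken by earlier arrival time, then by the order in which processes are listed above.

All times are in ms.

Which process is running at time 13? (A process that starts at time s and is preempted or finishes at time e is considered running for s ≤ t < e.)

Gantt: | P1 0-3 | P0 3-9 | P3 9-13 | P4 13-17 | P3 17-19 | P2 19-20 | P4 20-23 |
Completion: P0=9  P1=3  P2=20  P3=19  P4=23
Turnaround (C−A): P0=6  P1=3  P2=6  P3=11  P4=15

P4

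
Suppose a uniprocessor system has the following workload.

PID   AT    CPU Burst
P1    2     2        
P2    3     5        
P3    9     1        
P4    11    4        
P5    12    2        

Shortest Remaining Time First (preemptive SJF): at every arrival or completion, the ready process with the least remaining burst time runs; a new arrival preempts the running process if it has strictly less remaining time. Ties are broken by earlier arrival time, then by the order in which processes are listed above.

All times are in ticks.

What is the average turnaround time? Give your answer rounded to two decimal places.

3.40

Schedule: | idle 0-2 | P1 2-4 | P2 4-9 | P3 9-10 | idle 10-11 | P4 11-12 | P5 12-14 | P4 14-17 |
Completion: P1=4  P2=9  P3=10  P4=17  P5=14
Turnaround (C−A): P1=2  P2=6  P3=1  P4=6  P5=2
Turnaround times: P1=2, P2=6, P3=1, P4=6, P5=2
Average turnaround = (2+6+1+6+2) / 5 = 17/5 = 3.40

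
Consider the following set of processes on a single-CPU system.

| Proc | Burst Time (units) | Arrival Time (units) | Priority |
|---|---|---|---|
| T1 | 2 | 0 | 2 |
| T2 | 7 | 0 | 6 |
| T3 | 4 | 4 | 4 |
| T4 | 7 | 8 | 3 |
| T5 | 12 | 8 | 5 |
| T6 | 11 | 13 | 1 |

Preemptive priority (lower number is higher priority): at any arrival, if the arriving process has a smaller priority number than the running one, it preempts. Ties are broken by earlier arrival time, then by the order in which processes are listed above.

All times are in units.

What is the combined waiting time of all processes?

65

Schedule: | T1 0-2 | T2 2-4 | T3 4-8 | T4 8-13 | T6 13-24 | T4 24-26 | T5 26-38 | T2 38-43 |
Completion: T1=2  T2=43  T3=8  T4=26  T5=38  T6=24
Waiting = turnaround − burst: T1=0, T2=36, T3=0, T4=11, T5=18, T6=0
Total waiting = 0 + 36 + 0 + 11 + 18 + 0 = 65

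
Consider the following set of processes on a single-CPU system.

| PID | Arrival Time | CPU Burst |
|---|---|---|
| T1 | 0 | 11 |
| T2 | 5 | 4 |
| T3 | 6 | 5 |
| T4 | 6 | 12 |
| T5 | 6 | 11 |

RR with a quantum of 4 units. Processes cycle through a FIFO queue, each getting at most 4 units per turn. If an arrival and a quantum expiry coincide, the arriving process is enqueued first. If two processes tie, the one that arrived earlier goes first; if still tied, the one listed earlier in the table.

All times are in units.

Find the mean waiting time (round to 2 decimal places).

16.80

Timeline: | T1 0-8 | T2 8-12 | T3 12-16 | T4 16-20 | T5 20-24 | T1 24-27 | T3 27-28 | T4 28-32 | T5 32-36 | T4 36-40 | T5 40-43 |
Completion: T1=27  T2=12  T3=28  T4=40  T5=43
Turnaround (C−A): T1=27  T2=7  T3=22  T4=34  T5=37
Waiting times: T1=16, T2=3, T3=17, T4=22, T5=26
Average waiting = (16+3+17+22+26) / 5 = 84/5 = 16.80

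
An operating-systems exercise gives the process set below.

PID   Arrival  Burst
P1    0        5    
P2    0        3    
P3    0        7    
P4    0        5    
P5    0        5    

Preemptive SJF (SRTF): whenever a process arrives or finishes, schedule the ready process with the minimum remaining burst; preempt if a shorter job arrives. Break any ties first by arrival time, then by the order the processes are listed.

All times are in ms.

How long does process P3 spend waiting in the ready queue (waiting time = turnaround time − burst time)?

Schedule: | P2 0-3 | P1 3-8 | P4 8-13 | P5 13-18 | P3 18-25 |
Completion: P1=8  P2=3  P3=25  P4=13  P5=18
Waiting(P3) = turnaround − burst = 25 − 7 = 18

18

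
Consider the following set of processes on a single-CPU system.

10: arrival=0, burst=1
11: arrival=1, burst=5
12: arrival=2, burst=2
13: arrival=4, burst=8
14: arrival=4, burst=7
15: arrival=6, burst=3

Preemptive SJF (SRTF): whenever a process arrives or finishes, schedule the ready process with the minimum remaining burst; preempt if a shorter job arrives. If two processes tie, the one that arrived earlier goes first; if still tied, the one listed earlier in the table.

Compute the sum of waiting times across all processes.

Timeline: | 10 0-1 | 11 1-2 | 12 2-4 | 11 4-8 | 15 8-11 | 14 11-18 | 13 18-26 |
Completion: 10=1  11=8  12=4  13=26  14=18  15=11
Turnaround (C−A): 10=1  11=7  12=2  13=22  14=14  15=5
Waiting = turnaround − burst: 10=0, 11=2, 12=0, 13=14, 14=7, 15=2
Total waiting = 0 + 2 + 0 + 14 + 7 + 2 = 25

25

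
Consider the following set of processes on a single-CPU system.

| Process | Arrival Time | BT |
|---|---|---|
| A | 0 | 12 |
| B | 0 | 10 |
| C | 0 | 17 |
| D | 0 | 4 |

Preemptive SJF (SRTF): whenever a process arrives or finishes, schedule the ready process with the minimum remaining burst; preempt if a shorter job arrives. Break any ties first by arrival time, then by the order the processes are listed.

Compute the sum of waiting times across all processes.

44

Gantt: | D 0-4 | B 4-14 | A 14-26 | C 26-43 |
Completion: A=26  B=14  C=43  D=4
Turnaround (C−A): A=26  B=14  C=43  D=4
Waiting = turnaround − burst: A=14, B=4, C=26, D=0
Total waiting = 14 + 4 + 26 + 0 = 44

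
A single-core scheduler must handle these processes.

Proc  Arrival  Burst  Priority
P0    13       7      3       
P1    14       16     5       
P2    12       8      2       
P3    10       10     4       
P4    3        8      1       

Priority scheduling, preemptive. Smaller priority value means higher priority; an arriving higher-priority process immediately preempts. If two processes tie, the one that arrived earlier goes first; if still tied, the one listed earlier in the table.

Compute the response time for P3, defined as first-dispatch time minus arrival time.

1

Schedule: | idle 0-3 | P4 3-11 | P3 11-12 | P2 12-20 | P0 20-27 | P3 27-36 | P1 36-52 |
Completion: P0=27  P1=52  P2=20  P3=36  P4=11
Response(P3) = first start − arrival = 11 − 10 = 1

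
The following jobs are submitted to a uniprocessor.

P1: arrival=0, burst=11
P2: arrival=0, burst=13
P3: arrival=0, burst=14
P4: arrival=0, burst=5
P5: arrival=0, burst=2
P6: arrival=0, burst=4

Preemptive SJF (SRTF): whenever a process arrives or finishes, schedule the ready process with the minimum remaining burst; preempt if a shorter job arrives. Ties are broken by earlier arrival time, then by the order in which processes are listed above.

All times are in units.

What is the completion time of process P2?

35

Gantt: | P5 0-2 | P6 2-6 | P4 6-11 | P1 11-22 | P2 22-35 | P3 35-49 |
Completion: P1=22  P2=35  P3=49  P4=11  P5=2  P6=6
Turnaround (C−A): P1=22  P2=35  P3=49  P4=11  P5=2  P6=6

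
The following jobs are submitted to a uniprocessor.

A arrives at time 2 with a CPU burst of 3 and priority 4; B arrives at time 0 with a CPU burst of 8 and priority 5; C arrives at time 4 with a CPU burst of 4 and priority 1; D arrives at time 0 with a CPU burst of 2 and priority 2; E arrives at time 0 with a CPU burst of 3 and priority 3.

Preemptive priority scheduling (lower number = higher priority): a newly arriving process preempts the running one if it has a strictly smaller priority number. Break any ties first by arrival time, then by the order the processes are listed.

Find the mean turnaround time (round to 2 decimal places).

Timeline: | D 0-2 | E 2-4 | C 4-8 | E 8-9 | A 9-12 | B 12-20 |
Completion: A=12  B=20  C=8  D=2  E=9
Turnaround times: A=10, B=20, C=4, D=2, E=9
Average turnaround = (10+20+4+2+9) / 5 = 45/5 = 9.00

9.00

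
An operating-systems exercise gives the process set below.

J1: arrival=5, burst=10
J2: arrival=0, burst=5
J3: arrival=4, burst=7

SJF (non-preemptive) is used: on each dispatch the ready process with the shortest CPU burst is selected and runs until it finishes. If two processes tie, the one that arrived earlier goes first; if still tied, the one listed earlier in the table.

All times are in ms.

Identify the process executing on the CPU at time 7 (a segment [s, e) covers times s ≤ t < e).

J3

Schedule: | J2 0-5 | J3 5-12 | J1 12-22 |
Completion: J1=22  J2=5  J3=12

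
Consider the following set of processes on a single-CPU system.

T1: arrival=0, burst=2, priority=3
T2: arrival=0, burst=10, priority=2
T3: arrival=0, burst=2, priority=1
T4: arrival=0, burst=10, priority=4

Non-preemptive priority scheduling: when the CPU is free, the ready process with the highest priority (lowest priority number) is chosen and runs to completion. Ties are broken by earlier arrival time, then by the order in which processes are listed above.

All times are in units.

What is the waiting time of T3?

0

Gantt: | T3 0-2 | T2 2-12 | T1 12-14 | T4 14-24 |
Completion: T1=14  T2=12  T3=2  T4=24
Turnaround (C−A): T1=14  T2=12  T3=2  T4=24
Waiting(T3) = turnaround − burst = 2 − 2 = 0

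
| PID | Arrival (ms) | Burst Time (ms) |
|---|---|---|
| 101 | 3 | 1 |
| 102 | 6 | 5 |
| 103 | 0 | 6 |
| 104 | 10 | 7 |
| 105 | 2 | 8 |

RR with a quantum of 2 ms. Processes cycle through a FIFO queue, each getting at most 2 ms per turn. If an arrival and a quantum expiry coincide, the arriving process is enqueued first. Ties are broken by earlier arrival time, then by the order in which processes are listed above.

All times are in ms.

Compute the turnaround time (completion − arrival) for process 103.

13

Schedule: | 103 0-2 | 105 2-4 | 103 4-6 | 101 6-7 | 105 7-9 | 102 9-11 | 103 11-13 | 105 13-15 | 104 15-17 | 102 17-19 | 105 19-21 | 104 21-23 | 102 23-24 | 104 24-27 |
Completion: 101=7  102=24  103=13  104=27  105=21
Turnaround (C−A): 101=4  102=18  103=13  104=17  105=19
Turnaround(103) = completion − arrival = 13 − 0 = 13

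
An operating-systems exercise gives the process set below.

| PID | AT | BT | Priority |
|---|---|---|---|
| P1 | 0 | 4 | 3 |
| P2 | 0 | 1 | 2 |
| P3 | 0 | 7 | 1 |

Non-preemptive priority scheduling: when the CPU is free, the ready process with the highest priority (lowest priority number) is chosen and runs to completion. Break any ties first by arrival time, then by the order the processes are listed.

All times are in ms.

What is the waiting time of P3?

Schedule: | P3 0-7 | P2 7-8 | P1 8-12 |
Completion: P1=12  P2=8  P3=7
Waiting(P3) = turnaround − burst = 7 − 7 = 0

0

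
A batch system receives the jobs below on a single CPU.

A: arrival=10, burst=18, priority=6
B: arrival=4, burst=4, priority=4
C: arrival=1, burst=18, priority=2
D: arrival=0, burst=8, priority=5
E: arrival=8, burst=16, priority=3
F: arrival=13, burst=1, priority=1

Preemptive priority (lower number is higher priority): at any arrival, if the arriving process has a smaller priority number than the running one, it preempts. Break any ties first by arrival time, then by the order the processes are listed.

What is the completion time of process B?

Gantt: | D 0-1 | C 1-13 | F 13-14 | C 14-20 | E 20-36 | B 36-40 | D 40-47 | A 47-65 |
Completion: A=65  B=40  C=20  D=47  E=36  F=14
Turnaround (C−A): A=55  B=36  C=19  D=47  E=28  F=1

40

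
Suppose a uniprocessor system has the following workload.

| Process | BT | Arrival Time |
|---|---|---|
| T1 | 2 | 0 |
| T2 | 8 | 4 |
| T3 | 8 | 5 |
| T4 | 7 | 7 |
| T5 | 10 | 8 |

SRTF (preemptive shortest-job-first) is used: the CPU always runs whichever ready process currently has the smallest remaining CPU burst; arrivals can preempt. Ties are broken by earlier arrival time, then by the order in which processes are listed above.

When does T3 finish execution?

Timeline: | T1 0-2 | idle 2-4 | T2 4-12 | T4 12-19 | T3 19-27 | T5 27-37 |
Completion: T1=2  T2=12  T3=27  T4=19  T5=37

27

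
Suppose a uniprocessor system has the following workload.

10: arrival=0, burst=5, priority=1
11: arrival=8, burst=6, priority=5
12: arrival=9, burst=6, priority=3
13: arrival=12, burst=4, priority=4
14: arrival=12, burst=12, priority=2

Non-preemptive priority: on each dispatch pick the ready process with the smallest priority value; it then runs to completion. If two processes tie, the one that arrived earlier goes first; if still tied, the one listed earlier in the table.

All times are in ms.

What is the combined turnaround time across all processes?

Timeline: | 10 0-5 | idle 5-8 | 11 8-14 | 14 14-26 | 12 26-32 | 13 32-36 |
Completion: 10=5  11=14  12=32  13=36  14=26
Turnaround (C−A): 10=5  11=6  12=23  13=24  14=14
Turnaround = completion − arrival: 10=5, 11=6, 12=23, 13=24, 14=14
Total turnaround = 5 + 6 + 23 + 24 + 14 = 72

72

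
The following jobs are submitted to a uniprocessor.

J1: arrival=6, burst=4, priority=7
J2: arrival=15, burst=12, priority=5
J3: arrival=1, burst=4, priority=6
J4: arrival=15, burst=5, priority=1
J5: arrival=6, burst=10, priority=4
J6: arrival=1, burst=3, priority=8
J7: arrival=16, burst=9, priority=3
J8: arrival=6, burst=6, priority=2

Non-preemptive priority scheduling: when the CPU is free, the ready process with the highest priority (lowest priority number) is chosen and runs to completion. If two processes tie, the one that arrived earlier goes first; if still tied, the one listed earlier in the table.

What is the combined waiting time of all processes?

103

Timeline: | idle 0-1 | J3 1-5 | J6 5-8 | J8 8-14 | J5 14-24 | J4 24-29 | J7 29-38 | J2 38-50 | J1 50-54 |
Completion: J1=54  J2=50  J3=5  J4=29  J5=24  J6=8  J7=38  J8=14
Waiting = turnaround − burst: J1=44, J2=23, J3=0, J4=9, J5=8, J6=4, J7=13, J8=2
Total waiting = 44 + 23 + 0 + 9 + 8 + 4 + 13 + 2 = 103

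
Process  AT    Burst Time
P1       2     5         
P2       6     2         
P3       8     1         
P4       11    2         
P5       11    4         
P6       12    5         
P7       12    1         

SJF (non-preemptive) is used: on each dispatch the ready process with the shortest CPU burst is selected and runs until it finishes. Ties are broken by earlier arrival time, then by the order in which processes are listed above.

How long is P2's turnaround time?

Gantt: | idle 0-2 | P1 2-7 | P2 7-9 | P3 9-10 | idle 10-11 | P4 11-13 | P7 13-14 | P5 14-18 | P6 18-23 |
Completion: P1=7  P2=9  P3=10  P4=13  P5=18  P6=23  P7=14
Turnaround(P2) = completion − arrival = 9 − 6 = 3

3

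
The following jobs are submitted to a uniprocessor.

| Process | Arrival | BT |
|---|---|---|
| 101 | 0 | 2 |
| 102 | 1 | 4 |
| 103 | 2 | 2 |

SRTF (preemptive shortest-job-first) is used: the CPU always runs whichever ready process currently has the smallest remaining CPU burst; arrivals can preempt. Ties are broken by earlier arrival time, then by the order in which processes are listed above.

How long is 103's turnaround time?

2

Gantt: | 101 0-2 | 103 2-4 | 102 4-8 |
Completion: 101=2  102=8  103=4
Turnaround(103) = completion − arrival = 4 − 2 = 2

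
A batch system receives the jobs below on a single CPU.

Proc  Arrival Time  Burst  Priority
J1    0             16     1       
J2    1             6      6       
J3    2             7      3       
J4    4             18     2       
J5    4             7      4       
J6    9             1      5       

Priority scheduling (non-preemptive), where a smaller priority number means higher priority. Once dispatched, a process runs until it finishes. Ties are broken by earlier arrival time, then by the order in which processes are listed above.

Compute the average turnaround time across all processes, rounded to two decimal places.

37.17

Timeline: | J1 0-16 | J4 16-34 | J3 34-41 | J5 41-48 | J6 48-49 | J2 49-55 |
Completion: J1=16  J2=55  J3=41  J4=34  J5=48  J6=49
Turnaround times: J1=16, J2=54, J3=39, J4=30, J5=44, J6=40
Average turnaround = (16+54+39+30+44+40) / 6 = 223/6 = 37.17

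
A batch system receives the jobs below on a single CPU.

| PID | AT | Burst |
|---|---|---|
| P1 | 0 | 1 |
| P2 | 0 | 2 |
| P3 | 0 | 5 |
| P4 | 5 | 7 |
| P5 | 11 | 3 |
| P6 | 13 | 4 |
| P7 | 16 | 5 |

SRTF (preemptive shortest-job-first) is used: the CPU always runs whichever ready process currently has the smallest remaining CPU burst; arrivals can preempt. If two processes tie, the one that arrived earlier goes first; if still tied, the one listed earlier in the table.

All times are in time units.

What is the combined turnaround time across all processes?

Timeline: | P1 0-1 | P2 1-3 | P3 3-8 | P4 8-11 | P5 11-14 | P4 14-18 | P6 18-22 | P7 22-27 |
Completion: P1=1  P2=3  P3=8  P4=18  P5=14  P6=22  P7=27
Turnaround = completion − arrival: P1=1, P2=3, P3=8, P4=13, P5=3, P6=9, P7=11
Total turnaround = 1 + 3 + 8 + 13 + 3 + 9 + 11 = 48

48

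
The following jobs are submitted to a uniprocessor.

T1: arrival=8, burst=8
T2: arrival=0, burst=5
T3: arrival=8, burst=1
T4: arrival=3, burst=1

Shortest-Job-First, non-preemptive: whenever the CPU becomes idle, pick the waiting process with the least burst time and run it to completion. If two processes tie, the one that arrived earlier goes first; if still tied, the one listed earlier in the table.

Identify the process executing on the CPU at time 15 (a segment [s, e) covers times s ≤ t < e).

T1

Gantt: | T2 0-5 | T4 5-6 | idle 6-8 | T3 8-9 | T1 9-17 |
Completion: T1=17  T2=5  T3=9  T4=6
Turnaround (C−A): T1=9  T2=5  T3=1  T4=3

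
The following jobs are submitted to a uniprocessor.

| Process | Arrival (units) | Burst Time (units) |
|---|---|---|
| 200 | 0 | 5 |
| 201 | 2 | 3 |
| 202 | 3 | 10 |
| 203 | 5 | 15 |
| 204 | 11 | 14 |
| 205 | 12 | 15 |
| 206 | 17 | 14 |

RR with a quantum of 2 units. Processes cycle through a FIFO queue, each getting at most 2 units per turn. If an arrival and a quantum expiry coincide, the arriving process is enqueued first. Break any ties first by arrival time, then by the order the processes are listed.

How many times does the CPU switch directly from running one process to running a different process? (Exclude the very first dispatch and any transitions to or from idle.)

39

Timeline: | 200 0-2 | 201 2-4 | 200 4-6 | 202 6-8 | 201 8-9 | 203 9-11 | 200 11-12 | 202 12-14 | 204 14-16 | 203 16-18 | 205 18-20 | 202 20-22 | 204 22-24 | 206 24-26 | 203 26-28 | 205 28-30 | 202 30-32 | 204 32-34 | 206 34-36 | 203 36-38 | 205 38-40 | 202 40-42 | 204 42-44 | 206 44-46 | 203 46-48 | 205 48-50 | 204 50-52 | 206 52-54 | 203 54-56 | 205 56-58 | 204 58-60 | 206 60-62 | 203 62-64 | 205 64-66 | 204 66-68 | 206 68-70 | 203 70-71 | 205 71-73 | 206 73-75 | 205 75-76 |
Completion: 200=12  201=9  202=42  203=71  204=68  205=76  206=75
Turnaround (C−A): 200=12  201=7  202=39  203=66  204=57  205=64  206=58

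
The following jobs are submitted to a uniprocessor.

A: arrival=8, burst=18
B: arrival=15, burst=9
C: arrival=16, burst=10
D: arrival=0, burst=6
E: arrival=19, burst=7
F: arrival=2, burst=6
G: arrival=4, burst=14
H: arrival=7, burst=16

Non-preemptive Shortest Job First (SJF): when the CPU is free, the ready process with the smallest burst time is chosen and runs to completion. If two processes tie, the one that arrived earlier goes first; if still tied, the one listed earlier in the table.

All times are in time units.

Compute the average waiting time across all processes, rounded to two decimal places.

21.00

Gantt: | D 0-6 | F 6-12 | G 12-26 | E 26-33 | B 33-42 | C 42-52 | H 52-68 | A 68-86 |
Completion: A=86  B=42  C=52  D=6  E=33  F=12  G=26  H=68
Waiting times: A=60, B=18, C=26, D=0, E=7, F=4, G=8, H=45
Average waiting = (60+18+26+0+7+4+8+45) / 8 = 168/8 = 21.00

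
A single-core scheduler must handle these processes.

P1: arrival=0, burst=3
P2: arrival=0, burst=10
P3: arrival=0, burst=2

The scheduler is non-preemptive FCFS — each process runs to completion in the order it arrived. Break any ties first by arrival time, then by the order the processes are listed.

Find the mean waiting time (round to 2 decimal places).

5.33

Schedule: | P1 0-3 | P2 3-13 | P3 13-15 |
Completion: P1=3  P2=13  P3=15
Waiting times: P1=0, P2=3, P3=13
Average waiting = (0+3+13) / 3 = 16/3 = 5.33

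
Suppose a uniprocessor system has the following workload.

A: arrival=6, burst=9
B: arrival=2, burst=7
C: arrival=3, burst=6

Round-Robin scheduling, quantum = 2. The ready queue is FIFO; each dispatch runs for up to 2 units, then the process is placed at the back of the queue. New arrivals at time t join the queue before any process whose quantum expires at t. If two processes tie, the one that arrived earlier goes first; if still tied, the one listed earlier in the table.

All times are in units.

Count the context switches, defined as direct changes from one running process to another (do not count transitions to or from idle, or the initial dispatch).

9

Gantt: | idle 0-2 | B 2-4 | C 4-6 | B 6-8 | A 8-10 | C 10-12 | B 12-14 | A 14-16 | C 16-18 | B 18-19 | A 19-24 |
Completion: A=24  B=19  C=18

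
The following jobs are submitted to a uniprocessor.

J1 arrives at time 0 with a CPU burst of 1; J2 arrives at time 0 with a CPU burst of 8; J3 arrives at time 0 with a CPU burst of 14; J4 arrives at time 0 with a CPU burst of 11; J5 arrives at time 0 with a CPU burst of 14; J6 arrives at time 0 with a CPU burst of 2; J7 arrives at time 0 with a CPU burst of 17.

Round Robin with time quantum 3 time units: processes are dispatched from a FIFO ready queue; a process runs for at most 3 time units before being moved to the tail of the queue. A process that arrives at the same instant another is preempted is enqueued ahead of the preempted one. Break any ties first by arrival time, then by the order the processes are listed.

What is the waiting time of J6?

13

Schedule: | J1 0-1 | J2 1-4 | J3 4-7 | J4 7-10 | J5 10-13 | J6 13-15 | J7 15-18 | J2 18-21 | J3 21-24 | J4 24-27 | J5 27-30 | J7 30-33 | J2 33-35 | J3 35-38 | J4 38-41 | J5 41-44 | J7 44-47 | J3 47-50 | J4 50-52 | J5 52-55 | J7 55-58 | J3 58-60 | J5 60-62 | J7 62-67 |
Completion: J1=1  J2=35  J3=60  J4=52  J5=62  J6=15  J7=67
Waiting(J6) = turnaround − burst = 15 − 2 = 13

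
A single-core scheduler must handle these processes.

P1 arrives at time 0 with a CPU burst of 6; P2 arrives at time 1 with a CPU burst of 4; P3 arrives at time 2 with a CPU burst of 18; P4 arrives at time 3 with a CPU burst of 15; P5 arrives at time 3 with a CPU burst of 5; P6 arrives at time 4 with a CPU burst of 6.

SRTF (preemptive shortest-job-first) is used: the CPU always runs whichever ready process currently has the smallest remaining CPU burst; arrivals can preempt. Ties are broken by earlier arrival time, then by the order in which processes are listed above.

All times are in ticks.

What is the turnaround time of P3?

Gantt: | P1 0-1 | P2 1-5 | P1 5-10 | P5 10-15 | P6 15-21 | P4 21-36 | P3 36-54 |
Completion: P1=10  P2=5  P3=54  P4=36  P5=15  P6=21
Turnaround (C−A): P1=10  P2=4  P3=52  P4=33  P5=12  P6=17
Turnaround(P3) = completion − arrival = 54 − 2 = 52

52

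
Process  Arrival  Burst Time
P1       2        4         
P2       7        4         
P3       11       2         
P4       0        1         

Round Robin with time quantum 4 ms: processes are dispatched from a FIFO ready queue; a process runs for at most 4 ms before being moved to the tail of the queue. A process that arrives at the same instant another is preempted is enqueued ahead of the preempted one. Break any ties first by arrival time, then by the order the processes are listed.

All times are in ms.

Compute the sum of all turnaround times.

Gantt: | P4 0-1 | idle 1-2 | P1 2-6 | idle 6-7 | P2 7-11 | P3 11-13 |
Completion: P1=6  P2=11  P3=13  P4=1
Turnaround (C−A): P1=4  P2=4  P3=2  P4=1
Turnaround = completion − arrival: P1=4, P2=4, P3=2, P4=1
Total turnaround = 4 + 4 + 2 + 1 = 11

11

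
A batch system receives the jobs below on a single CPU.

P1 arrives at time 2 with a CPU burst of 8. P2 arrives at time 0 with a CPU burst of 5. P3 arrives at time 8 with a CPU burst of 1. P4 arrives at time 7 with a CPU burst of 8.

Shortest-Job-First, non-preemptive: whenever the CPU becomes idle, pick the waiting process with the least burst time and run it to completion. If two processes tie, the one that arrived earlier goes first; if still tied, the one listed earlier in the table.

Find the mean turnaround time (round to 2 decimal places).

9.25

Timeline: | P2 0-5 | P1 5-13 | P3 13-14 | P4 14-22 |
Completion: P1=13  P2=5  P3=14  P4=22
Turnaround times: P1=11, P2=5, P3=6, P4=15
Average turnaround = (11+5+6+15) / 4 = 37/4 = 9.25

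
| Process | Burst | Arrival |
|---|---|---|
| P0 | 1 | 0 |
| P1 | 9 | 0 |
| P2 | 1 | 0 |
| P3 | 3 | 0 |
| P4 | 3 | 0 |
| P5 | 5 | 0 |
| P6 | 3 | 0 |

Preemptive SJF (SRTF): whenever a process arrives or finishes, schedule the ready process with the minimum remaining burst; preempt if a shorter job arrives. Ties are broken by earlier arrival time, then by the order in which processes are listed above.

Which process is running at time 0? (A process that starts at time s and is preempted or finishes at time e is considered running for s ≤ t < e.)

Schedule: | P0 0-1 | P2 1-2 | P3 2-5 | P4 5-8 | P6 8-11 | P5 11-16 | P1 16-25 |
Completion: P0=1  P1=25  P2=2  P3=5  P4=8  P5=16  P6=11

P0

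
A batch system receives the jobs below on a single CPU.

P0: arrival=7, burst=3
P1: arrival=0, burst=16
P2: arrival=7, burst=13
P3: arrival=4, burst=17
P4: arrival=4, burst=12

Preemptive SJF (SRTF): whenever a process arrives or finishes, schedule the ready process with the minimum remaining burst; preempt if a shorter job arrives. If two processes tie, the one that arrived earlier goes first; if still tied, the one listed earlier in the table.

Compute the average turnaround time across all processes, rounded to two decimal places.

Schedule: | P1 0-7 | P0 7-10 | P1 10-19 | P4 19-31 | P2 31-44 | P3 44-61 |
Completion: P0=10  P1=19  P2=44  P3=61  P4=31
Turnaround (C−A): P0=3  P1=19  P2=37  P3=57  P4=27
Turnaround times: P0=3, P1=19, P2=37, P3=57, P4=27
Average turnaround = (3+19+37+57+27) / 5 = 143/5 = 28.60

28.60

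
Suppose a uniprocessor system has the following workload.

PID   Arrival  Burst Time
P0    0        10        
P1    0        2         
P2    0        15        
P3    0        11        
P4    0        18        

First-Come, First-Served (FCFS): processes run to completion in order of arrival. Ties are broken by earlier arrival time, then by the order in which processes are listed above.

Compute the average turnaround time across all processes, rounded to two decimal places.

28.60

Timeline: | P0 0-10 | P1 10-12 | P2 12-27 | P3 27-38 | P4 38-56 |
Completion: P0=10  P1=12  P2=27  P3=38  P4=56
Turnaround (C−A): P0=10  P1=12  P2=27  P3=38  P4=56
Turnaround times: P0=10, P1=12, P2=27, P3=38, P4=56
Average turnaround = (10+12+27+38+56) / 5 = 143/5 = 28.60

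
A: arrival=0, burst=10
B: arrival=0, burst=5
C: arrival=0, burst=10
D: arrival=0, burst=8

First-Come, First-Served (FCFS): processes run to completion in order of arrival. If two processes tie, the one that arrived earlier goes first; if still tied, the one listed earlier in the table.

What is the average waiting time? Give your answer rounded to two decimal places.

Gantt: | A 0-10 | B 10-15 | C 15-25 | D 25-33 |
Completion: A=10  B=15  C=25  D=33
Turnaround (C−A): A=10  B=15  C=25  D=33
Waiting times: A=0, B=10, C=15, D=25
Average waiting = (0+10+15+25) / 4 = 50/4 = 12.50

12.50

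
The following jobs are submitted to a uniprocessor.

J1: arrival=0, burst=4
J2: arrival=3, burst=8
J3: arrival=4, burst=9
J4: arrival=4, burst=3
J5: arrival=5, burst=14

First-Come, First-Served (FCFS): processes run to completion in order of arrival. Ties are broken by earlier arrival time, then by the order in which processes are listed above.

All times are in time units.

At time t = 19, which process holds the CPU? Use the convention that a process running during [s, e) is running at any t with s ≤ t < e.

Timeline: | J1 0-4 | J2 4-12 | J3 12-21 | J4 21-24 | J5 24-38 |
Completion: J1=4  J2=12  J3=21  J4=24  J5=38
Turnaround (C−A): J1=4  J2=9  J3=17  J4=20  J5=33

J3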